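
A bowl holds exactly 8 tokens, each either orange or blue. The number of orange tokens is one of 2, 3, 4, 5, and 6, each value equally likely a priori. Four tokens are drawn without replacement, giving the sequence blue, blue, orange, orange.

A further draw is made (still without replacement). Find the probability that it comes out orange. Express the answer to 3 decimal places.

0.500

Under each hypothesis, the probability of the observed sequence is: P(data | r = 2) = (6/8)(5/7)(2/6)(1/5) = 1/28; P(data | r = 3) = (5/8)(4/7)(3/6)(2/5) = 1/14; P(data | r = 4) = (4/8)(3/7)(4/6)(3/5) = 3/35; P(data | r = 5) = (3/8)(2/7)(5/6)(4/5) = 1/14; P(data | r = 6) = (2/8)(1/7)(6/6)(5/5) = 1/28.
Multiplying each by its prior: 1/5 · 1/28 = 1/140, 1/5 · 1/14 = 1/70, 1/5 · 3/35 = 3/175, 1/5 · 1/14 = 1/70, 1/5 · 1/28 = 1/140; with total 3/50.
Normalising, the posterior is P(r = 2 | data) = 5/42, P(r = 3 | data) = 5/21, P(r = 4 | data) = 2/7, P(r = 5 | data) = 5/21, P(r = 6 | data) = 5/42.
So P(orange next | data) = Σ P(orange next | H) P(H | data) = (0)(5/42) + (1/4)(5/21) + (1/2)(2/7) + (3/4)(5/21) + (1)(5/42) = 1/2.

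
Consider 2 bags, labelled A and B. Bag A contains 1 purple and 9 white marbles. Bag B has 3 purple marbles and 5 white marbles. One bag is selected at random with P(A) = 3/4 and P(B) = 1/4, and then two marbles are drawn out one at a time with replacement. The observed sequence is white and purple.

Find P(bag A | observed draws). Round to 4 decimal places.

0.5353

For each hypothesis, P(data | H) works out to: P(data | bag A) = (9/10)(1/10) = 0.09; P(data | bag B) = (5/8)(3/8) = 0.23438.
The prior-weighted likelihoods are 3/4 · 0.09 = 0.0675, 1/4 · 0.23438 = 0.058594; summing to 0.12609.
Therefore the posterior P(bag A | data) = (0.0675) / (0.12609) = 0.53532.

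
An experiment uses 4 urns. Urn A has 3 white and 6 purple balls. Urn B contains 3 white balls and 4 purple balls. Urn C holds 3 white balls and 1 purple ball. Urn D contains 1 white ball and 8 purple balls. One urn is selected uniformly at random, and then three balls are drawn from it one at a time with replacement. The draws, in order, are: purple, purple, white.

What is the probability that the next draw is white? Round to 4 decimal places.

0.3649

Compute the likelihood of the observed sequence for each case: P(data | urn A) = (6/9)(6/9)(3/9) = 0.14815; P(data | urn B) = (4/7)(4/7)(3/7) = 0.13994; P(data | urn C) = (1/4)(1/4)(3/4) = 0.046875; P(data | urn D) = (8/9)(8/9)(1/9) = 0.087791.
Weighting by the prior gives 1/4 · 0.14815 = 0.037037, 1/4 · 0.13994 = 0.034985, 1/4 · 0.046875 = 0.011719, 1/4 · 0.087791 = 0.021948; with total 0.10569.
The posterior is then P(urn A | data) = 0.35043, P(urn B | data) = 0.33102, P(urn C | data) = 0.11088, P(urn D | data) = 0.20766.
So P(white next | data) = Σ P(white next | H) P(H | data) = (1/3)(0.35043) + (3/7)(0.33102) + (3/4)(0.11088) + (1/9)(0.20766) = 0.36491.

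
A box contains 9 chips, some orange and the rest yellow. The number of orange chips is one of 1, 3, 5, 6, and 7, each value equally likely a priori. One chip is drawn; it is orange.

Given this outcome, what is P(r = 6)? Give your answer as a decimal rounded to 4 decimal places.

Compute the likelihood of this draw for each case: P(data | r = 1) = (1/9) = 1/9; P(data | r = 3) = (3/9) = 1/3; P(data | r = 5) = (5/9) = 5/9; P(data | r = 6) = (6/9) = 2/3; P(data | r = 7) = (7/9) = 7/9.
Weighting by the prior gives 1/5 · 1/9 = 1/45, 1/5 · 1/3 = 1/15, 1/5 · 5/9 = 1/9, 1/5 · 2/3 = 2/15, 1/5 · 7/9 = 7/45; these sum to 22/45.
So P(r = 6 | data) = (2/15) / (22/45) = 3/11.

0.2727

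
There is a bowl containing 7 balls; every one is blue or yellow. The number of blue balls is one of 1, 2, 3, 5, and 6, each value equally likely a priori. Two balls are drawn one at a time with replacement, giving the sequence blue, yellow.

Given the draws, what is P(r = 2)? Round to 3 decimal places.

0.227

For each hypothesis, P(data | H) works out to: P(data | r = 1) = (1/7)(6/7) = 6/49; P(data | r = 2) = (2/7)(5/7) = 10/49; P(data | r = 3) = (3/7)(4/7) = 12/49; P(data | r = 5) = (5/7)(2/7) = 10/49; P(data | r = 6) = (6/7)(1/7) = 6/49.
The prior-weighted likelihoods are 1/5 · 6/49 = 6/245, 1/5 · 10/49 = 2/49, 1/5 · 12/49 = 12/245, 1/5 · 10/49 = 2/49, 1/5 · 6/49 = 6/245; these sum to 44/245.
Therefore the posterior P(r = 2 | data) = (2/49) / (44/245) = 5/22.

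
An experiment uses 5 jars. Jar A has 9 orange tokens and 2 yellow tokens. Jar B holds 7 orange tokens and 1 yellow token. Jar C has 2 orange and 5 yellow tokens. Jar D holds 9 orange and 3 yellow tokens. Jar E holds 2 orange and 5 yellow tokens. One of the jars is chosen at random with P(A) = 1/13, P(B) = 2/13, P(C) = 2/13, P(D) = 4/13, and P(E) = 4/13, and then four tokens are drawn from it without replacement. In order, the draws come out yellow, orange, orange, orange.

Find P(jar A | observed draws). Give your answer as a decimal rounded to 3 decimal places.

0.144

Compute the likelihood of the observed sequence for each case: P(data | jar A) = (2/11)(9/10)(8/9)(7/8) = 7/55; P(data | jar B) = (1/8)(7/7)(6/6)(5/5) = 1/8; P(data | jar C) = (5/7)(2/6)(1/5)(0/4) = 0; P(data | jar D) = (3/12)(9/11)(8/10)(7/9) = 7/55; P(data | jar E) = (5/7)(2/6)(1/5)(0/4) = 0.
Multiplying each by its prior: 1/13 · 7/55 = 7/715, 2/13 · 1/8 = 1/52, 2/13 · 0 = 0, 4/13 · 7/55 = 28/715, 4/13 · 0 = 0; these sum to 3/44.
So P(jar A | data) = (7/715) / (3/44) = 28/195.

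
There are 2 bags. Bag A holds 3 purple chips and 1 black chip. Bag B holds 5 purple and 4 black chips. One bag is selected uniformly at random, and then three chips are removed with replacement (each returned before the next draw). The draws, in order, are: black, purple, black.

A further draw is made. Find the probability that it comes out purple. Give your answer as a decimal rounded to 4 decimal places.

Compute the likelihood of the observed sequence for each case: P(data | bag A) = (1/4)(3/4)(1/4) = 0.046875; P(data | bag B) = (4/9)(5/9)(4/9) = 0.10974.
Weighting by the prior gives 1/2 · 0.046875 = 0.023438, 1/2 · 0.10974 = 0.05487; summing to 0.078307.
Normalising, the posterior is P(bag A | data) = 0.2993, P(bag B | data) = 0.7007.
The predictive probability is P(purple next | data) = (3/4)(0.2993) + (5/9)(0.7007) = 0.61375.

0.6138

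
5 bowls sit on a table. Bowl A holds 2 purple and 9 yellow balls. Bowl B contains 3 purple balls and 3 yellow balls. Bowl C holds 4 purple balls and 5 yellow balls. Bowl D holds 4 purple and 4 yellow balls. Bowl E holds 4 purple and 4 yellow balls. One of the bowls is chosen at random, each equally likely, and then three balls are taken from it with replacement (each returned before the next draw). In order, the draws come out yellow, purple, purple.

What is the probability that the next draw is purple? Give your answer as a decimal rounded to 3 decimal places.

For each hypothesis, P(data | H) works out to: P(data | bowl A) = (9/11)(2/11)(2/11) = 0.027047; P(data | bowl B) = (3/6)(3/6)(3/6) = 0.125; P(data | bowl C) = (5/9)(4/9)(4/9) = 0.10974; P(data | bowl D) = (4/8)(4/8)(4/8) = 0.125; P(data | bowl E) = (4/8)(4/8)(4/8) = 0.125.
Multiplying each by its prior: 1/5 · 0.027047 = 0.0054095, 1/5 · 0.125 = 0.025, 1/5 · 0.10974 = 0.021948, 1/5 · 0.125 = 0.025, 1/5 · 0.125 = 0.025; summing to 0.10236.
Dividing through by the total gives posterior P(bowl A | data) = 0.052849, P(bowl B | data) = 0.24424, P(bowl C | data) = 0.21442, P(bowl D | data) = 0.24424, P(bowl E | data) = 0.24424.
The predictive probability is P(purple next | data) = (2/11)(0.052849) + (1/2)(0.24424) + (4/9)(0.21442) + (1/2)(0.24424) + (1/2)(0.24424) = 0.47127.

0.471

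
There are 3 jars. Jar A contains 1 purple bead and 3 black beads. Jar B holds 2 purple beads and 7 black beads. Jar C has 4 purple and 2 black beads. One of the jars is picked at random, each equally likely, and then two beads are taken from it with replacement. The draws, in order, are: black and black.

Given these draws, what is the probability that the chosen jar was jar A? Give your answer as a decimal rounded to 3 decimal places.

0.440

The likelihood of the observed sequence under each hypothesis: P(data | jar A) = (3/4)(3/4) = 0.5625; P(data | jar B) = (7/9)(7/9) = 0.60494; P(data | jar C) = (2/6)(2/6) = 0.11111.
Multiplying each by its prior: 1/3 · 0.5625 = 0.1875, 1/3 · 0.60494 = 0.20165, 1/3 · 0.11111 = 0.037037; these sum to 0.42618.
Therefore the posterior P(jar A | data) = (0.1875) / (0.42618) = 0.43995.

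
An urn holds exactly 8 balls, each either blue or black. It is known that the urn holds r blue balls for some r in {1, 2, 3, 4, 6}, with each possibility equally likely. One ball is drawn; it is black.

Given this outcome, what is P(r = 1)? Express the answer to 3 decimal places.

0.292

For each hypothesis, P(data | H) works out to: P(data | r = 1) = (7/8) = 7/8; P(data | r = 2) = (6/8) = 3/4; P(data | r = 3) = (5/8) = 5/8; P(data | r = 4) = (4/8) = 1/2; P(data | r = 6) = (2/8) = 1/4.
Weighting by the prior gives 1/5 · 7/8 = 7/40, 1/5 · 3/4 = 3/20, 1/5 · 5/8 = 1/8, 1/5 · 1/2 = 1/10, 1/5 · 1/4 = 1/20; these sum to 3/5.
By Bayes' rule, P(r = 1 | data) = (7/40) / (3/5) = 7/24.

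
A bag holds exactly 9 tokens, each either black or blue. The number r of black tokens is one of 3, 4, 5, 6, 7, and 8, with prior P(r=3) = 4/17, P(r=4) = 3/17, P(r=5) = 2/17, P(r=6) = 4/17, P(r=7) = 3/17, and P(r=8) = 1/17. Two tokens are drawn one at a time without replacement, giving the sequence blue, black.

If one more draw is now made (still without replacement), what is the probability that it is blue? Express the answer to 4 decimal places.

0.4402

Compute the likelihood of the observed sequence for each case: P(data | r = 3) = (6/9)(3/8) = 1/4; P(data | r = 4) = (5/9)(4/8) = 5/18; P(data | r = 5) = (4/9)(5/8) = 5/18; P(data | r = 6) = (3/9)(6/8) = 1/4; P(data | r = 7) = (2/9)(7/8) = 7/36; P(data | r = 8) = (1/9)(8/8) = 1/9.
Weighting by the prior gives 4/17 · 1/4 = 1/17, 3/17 · 5/18 = 5/102, 2/17 · 5/18 = 5/153, 4/17 · 1/4 = 1/17, 3/17 · 7/36 = 7/204, 1/17 · 1/9 = 1/153; summing to 49/204.
Dividing through by the total gives posterior P(r = 3 | data) = 12/49, P(r = 4 | data) = 10/49, P(r = 5 | data) = 20/147, P(r = 6 | data) = 12/49, P(r = 7 | data) = 1/7, P(r = 8 | data) = 4/147.
So P(blue next | data) = Σ P(blue next | H) P(H | data) = (5/7)(12/49) + (4/7)(10/49) + (3/7)(20/147) + (2/7)(12/49) + (1/7)(1/7) + (0)(4/147) = 151/343.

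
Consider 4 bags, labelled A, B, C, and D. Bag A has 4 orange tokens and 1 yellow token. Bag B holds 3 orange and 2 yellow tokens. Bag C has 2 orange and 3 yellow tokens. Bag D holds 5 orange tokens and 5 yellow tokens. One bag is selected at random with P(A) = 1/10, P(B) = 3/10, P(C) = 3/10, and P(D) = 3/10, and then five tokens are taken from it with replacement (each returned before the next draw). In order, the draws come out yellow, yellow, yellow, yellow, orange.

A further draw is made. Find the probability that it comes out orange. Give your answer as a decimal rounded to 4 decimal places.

The likelihood of the observed sequence under each hypothesis: P(data | bag A) = (1/5)(1/5)(1/5)(1/5)(4/5) = 0.00128; P(data | bag B) = (2/5)(2/5)(2/5)(2/5)(3/5) = 0.01536; P(data | bag C) = (3/5)(3/5)(3/5)(3/5)(2/5) = 0.05184; P(data | bag D) = (5/10)(5/10)(5/10)(5/10)(5/10) = 0.03125.
Multiplying each by its prior: 1/10 · 0.00128 = 0.000128, 3/10 · 0.01536 = 0.004608, 3/10 · 0.05184 = 0.015552, 3/10 · 0.03125 = 0.009375; with total 0.029663.
Dividing through by the total gives posterior P(bag A | data) = 0.0043151, P(bag B | data) = 0.15535, P(bag C | data) = 0.52429, P(bag D | data) = 0.31605.
The predictive probability is P(orange next | data) = (4/5)(0.0043151) + (3/5)(0.15535) + (2/5)(0.52429) + (1/2)(0.31605) = 0.4644.

0.4644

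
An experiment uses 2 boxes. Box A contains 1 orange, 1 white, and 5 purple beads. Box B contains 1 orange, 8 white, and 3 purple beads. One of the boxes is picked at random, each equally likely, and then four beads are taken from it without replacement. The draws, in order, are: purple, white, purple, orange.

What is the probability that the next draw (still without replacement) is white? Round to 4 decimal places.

0.1269

Compute the likelihood of the observed sequence for each case: P(data | box A) = (5/7)(1/6)(4/5)(1/4) = 0.02381; P(data | box B) = (3/12)(8/11)(2/10)(1/9) = 0.0040404.
The prior-weighted likelihoods are 1/2 · 0.02381 = 0.011905, 1/2 · 0.0040404 = 0.0020202; summing to 0.013925.
Normalising, the posterior is P(box A | data) = 0.85492, P(box B | data) = 0.14508.
Averaging over the posterior, P(white next | data) = (0)(0.85492) + (7/8)(0.14508) = 0.12694.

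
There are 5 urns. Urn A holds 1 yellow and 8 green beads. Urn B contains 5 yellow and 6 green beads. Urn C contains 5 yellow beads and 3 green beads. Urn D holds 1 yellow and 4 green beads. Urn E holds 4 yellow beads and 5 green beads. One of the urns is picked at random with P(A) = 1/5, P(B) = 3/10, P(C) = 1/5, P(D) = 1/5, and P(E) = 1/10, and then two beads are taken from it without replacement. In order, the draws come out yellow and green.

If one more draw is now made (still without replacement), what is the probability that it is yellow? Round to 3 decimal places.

The likelihood of the observed sequence under each hypothesis: P(data | urn A) = (1/9)(8/8) = 0.11111; P(data | urn B) = (5/11)(6/10) = 0.27273; P(data | urn C) = (5/8)(3/7) = 0.26786; P(data | urn D) = (1/5)(4/4) = 0.2; P(data | urn E) = (4/9)(5/8) = 0.27778.
The prior-weighted likelihoods are 1/5 · 0.11111 = 0.022222, 3/10 · 0.27273 = 0.081818, 1/5 · 0.26786 = 0.053571, 1/5 · 0.2 = 0.04, 1/10 · 0.27778 = 0.027778; with total 0.22539.
Normalising, the posterior is P(urn A | data) = 0.098595, P(urn B | data) = 0.36301, P(urn C | data) = 0.23768, P(urn D | data) = 0.17747, P(urn E | data) = 0.12324.
Averaging over the posterior, P(yellow next | data) = (0)(0.098595) + (4/9)(0.36301) + (2/3)(0.23768) + (0)(0.17747) + (3/7)(0.12324) = 0.37261.

0.373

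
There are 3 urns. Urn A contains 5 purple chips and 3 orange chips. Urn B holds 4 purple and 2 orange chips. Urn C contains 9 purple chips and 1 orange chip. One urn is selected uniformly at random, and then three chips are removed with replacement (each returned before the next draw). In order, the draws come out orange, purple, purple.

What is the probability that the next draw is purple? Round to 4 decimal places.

For each hypothesis, P(data | H) works out to: P(data | urn A) = (3/8)(5/8)(5/8) = 0.14648; P(data | urn B) = (2/6)(4/6)(4/6) = 0.14815; P(data | urn C) = (1/10)(9/10)(9/10) = 0.081.
Weighting by the prior gives 1/3 · 0.14648 = 0.048828, 1/3 · 0.14815 = 0.049383, 1/3 · 0.081 = 0.027; with total 0.12521.
The posterior is then P(urn A | data) = 0.38997, P(urn B | data) = 0.3944, P(urn C | data) = 0.21564.
Averaging over the posterior, P(purple next | data) = (5/8)(0.38997) + (2/3)(0.3944) + (9/10)(0.21564) = 0.70073.

0.7007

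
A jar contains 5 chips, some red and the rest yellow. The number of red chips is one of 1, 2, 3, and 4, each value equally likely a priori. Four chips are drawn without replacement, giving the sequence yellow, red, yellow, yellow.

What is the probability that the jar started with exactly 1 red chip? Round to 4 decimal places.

Compute the likelihood of the observed sequence for each case: P(data | r = 1) = (4/5)(1/4)(3/3)(2/2) = 1/5; P(data | r = 2) = (3/5)(2/4)(2/3)(1/2) = 1/10; P(data | r = 3) = (2/5)(3/4)(1/3)(0/2) = 0; P(data | r = 4) = (1/5)(4/4)(0/3) = 0.
Weighting by the prior gives 1/4 · 1/5 = 1/20, 1/4 · 1/10 = 1/40, 1/4 · 0 = 0, 1/4 · 0 = 0; with total 3/40.
So P(r = 1 | data) = (1/20) / (3/40) = 2/3.

0.6667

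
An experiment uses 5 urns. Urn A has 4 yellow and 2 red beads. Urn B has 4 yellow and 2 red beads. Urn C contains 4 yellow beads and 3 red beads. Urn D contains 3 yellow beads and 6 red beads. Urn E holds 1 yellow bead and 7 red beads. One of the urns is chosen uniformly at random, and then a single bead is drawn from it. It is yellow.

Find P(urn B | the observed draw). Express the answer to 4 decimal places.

0.2821

For each hypothesis, P(data | H) works out to: P(data | urn A) = (4/6) = 2/3; P(data | urn B) = (4/6) = 2/3; P(data | urn C) = (4/7) = 4/7; P(data | urn D) = (3/9) = 1/3; P(data | urn E) = (1/8) = 1/8.
Multiplying each by its prior: 1/5 · 2/3 = 2/15, 1/5 · 2/3 = 2/15, 1/5 · 4/7 = 4/35, 1/5 · 1/3 = 1/15, 1/5 · 1/8 = 1/40; summing to 397/840.
Therefore the posterior P(urn B | data) = (2/15) / (397/840) = 112/397.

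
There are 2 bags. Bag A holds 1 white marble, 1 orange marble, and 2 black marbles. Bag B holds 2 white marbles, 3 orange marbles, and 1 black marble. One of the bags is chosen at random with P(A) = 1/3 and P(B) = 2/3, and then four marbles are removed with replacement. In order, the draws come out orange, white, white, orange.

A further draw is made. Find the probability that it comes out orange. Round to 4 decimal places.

0.4836

For each hypothesis, P(data | H) works out to: P(data | bag A) = (1/4)(1/4)(1/4)(1/4) = 0.0039062; P(data | bag B) = (3/6)(2/6)(2/6)(3/6) = 0.027778.
Multiplying each by its prior: 1/3 · 0.0039062 = 0.0013021, 2/3 · 0.027778 = 0.018519; summing to 0.019821.
Dividing through by the total gives posterior P(bag A | data) = 0.065693, P(bag B | data) = 0.93431.
Averaging over the posterior, P(orange next | data) = (1/4)(0.065693) + (1/2)(0.93431) = 0.48358.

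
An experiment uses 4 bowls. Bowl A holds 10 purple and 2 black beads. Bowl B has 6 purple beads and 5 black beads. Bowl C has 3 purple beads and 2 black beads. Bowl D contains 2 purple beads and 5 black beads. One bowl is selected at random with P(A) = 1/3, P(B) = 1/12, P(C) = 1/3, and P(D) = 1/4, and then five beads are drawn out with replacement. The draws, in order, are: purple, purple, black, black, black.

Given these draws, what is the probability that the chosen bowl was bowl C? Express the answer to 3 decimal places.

The likelihood of the observed sequence under each hypothesis: P(data | bowl A) = (10/12)(10/12)(2/12)(2/12)(2/12) = 0.003215; P(data | bowl B) = (6/11)(6/11)(5/11)(5/11)(5/11) = 0.027941; P(data | bowl C) = (3/5)(3/5)(2/5)(2/5)(2/5) = 0.02304; P(data | bowl D) = (2/7)(2/7)(5/7)(5/7)(5/7) = 0.02975.
Weighting by the prior gives 1/3 · 0.003215 = 0.0010717, 1/12 · 0.027941 = 0.0023285, 1/3 · 0.02304 = 0.00768, 1/4 · 0.02975 = 0.0074374; summing to 0.018518.
Hence P(bowl C | data) = (0.00768) / (0.018518) = 0.41474.

0.415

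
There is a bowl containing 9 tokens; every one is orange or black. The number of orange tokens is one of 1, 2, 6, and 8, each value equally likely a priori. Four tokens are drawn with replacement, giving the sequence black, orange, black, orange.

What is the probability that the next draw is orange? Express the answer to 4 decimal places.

0.4993

The likelihood of the observed sequence under each hypothesis: P(data | r = 1) = (8/9)(1/9)(8/9)(1/9) = 0.0097546; P(data | r = 2) = (7/9)(2/9)(7/9)(2/9) = 0.029873; P(data | r = 6) = (3/9)(6/9)(3/9)(6/9) = 0.049383; P(data | r = 8) = (1/9)(8/9)(1/9)(8/9) = 0.0097546.
Multiplying each by its prior: 1/4 · 0.0097546 = 0.0024387, 1/4 · 0.029873 = 0.0074684, 1/4 · 0.049383 = 0.012346, 1/4 · 0.0097546 = 0.0024387; with total 0.024691.
Normalising, the posterior is P(r = 1 | data) = 0.098765, P(r = 2 | data) = 0.30247, P(r = 6 | data) = 0.5, P(r = 8 | data) = 0.098765.
Averaging over the posterior, P(orange next | data) = (1/9)(0.098765) + (2/9)(0.30247) + (2/3)(0.5) + (8/9)(0.098765) = 0.49931.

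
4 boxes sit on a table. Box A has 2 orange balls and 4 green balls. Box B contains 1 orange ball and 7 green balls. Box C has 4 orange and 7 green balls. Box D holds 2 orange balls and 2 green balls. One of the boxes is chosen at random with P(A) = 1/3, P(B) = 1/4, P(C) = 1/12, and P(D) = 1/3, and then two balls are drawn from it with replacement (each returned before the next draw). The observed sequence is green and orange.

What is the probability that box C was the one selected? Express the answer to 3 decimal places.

Under each hypothesis, the probability of the observed sequence is: P(data | box A) = (4/6)(2/6) = 0.22222; P(data | box B) = (7/8)(1/8) = 0.10938; P(data | box C) = (7/11)(4/11) = 0.2314; P(data | box D) = (2/4)(2/4) = 0.25.
Weighting by the prior gives 1/3 · 0.22222 = 0.074074, 1/4 · 0.10938 = 0.027344, 1/12 · 0.2314 = 0.019284, 1/3 · 0.25 = 0.083333; with total 0.20403.
By Bayes' rule, P(box C | data) = (0.019284) / (0.20403) = 0.094512.

0.095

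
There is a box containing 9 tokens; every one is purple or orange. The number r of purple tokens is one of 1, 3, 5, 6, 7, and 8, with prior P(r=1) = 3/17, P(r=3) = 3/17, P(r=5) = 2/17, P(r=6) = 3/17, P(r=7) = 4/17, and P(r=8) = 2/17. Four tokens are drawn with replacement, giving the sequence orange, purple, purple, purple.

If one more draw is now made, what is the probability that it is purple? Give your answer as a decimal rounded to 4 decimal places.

Compute the likelihood of the observed sequence for each case: P(data | r = 1) = (8/9)(1/9)(1/9)(1/9) = 0.0012193; P(data | r = 3) = (6/9)(3/9)(3/9)(3/9) = 0.024691; P(data | r = 5) = (4/9)(5/9)(5/9)(5/9) = 0.076208; P(data | r = 6) = (3/9)(6/9)(6/9)(6/9) = 0.098765; P(data | r = 7) = (2/9)(7/9)(7/9)(7/9) = 0.10456; P(data | r = 8) = (1/9)(8/9)(8/9)(8/9) = 0.078037.
Multiplying each by its prior: 3/17 · 0.0012193 = 0.00021518, 3/17 · 0.024691 = 0.0043573, 2/17 · 0.076208 = 0.0089656, 3/17 · 0.098765 = 0.017429, 4/17 · 0.10456 = 0.024602, 2/17 · 0.078037 = 0.0091808; summing to 0.06475.
The posterior is then P(r = 1 | data) = 0.0033232, P(r = 3 | data) = 0.067294, P(r = 5 | data) = 0.13847, P(r = 6 | data) = 0.26918, P(r = 7 | data) = 0.37995, P(r = 8 | data) = 0.14179.
So P(purple next | data) = Σ P(purple next | H) P(H | data) = (1/9)(0.0033232) + (1/3)(0.067294) + (5/9)(0.13847) + (2/3)(0.26918) + (7/9)(0.37995) + (8/9)(0.14179) = 0.70073.

0.7007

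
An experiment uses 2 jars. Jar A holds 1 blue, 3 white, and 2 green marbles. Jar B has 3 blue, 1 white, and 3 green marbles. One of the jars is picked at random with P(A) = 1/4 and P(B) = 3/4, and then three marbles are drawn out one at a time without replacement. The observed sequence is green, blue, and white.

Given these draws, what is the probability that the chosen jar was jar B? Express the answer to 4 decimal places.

0.7200

Compute the likelihood of the observed sequence for each case: P(data | jar A) = (2/6)(1/5)(3/4) = 1/20; P(data | jar B) = (3/7)(3/6)(1/5) = 3/70.
Weighting by the prior gives 1/4 · 1/20 = 1/80, 3/4 · 3/70 = 9/280; summing to 5/112.
Hence P(jar B | data) = (9/280) / (5/112) = 18/25.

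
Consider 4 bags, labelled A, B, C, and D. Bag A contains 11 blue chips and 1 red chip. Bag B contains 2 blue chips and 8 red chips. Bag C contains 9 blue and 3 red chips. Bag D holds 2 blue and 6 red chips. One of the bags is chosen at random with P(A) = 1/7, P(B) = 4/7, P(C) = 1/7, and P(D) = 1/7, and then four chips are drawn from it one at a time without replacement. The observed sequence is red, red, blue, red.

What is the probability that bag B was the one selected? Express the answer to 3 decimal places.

0.783

Under each hypothesis, the probability of the observed sequence is: P(data | bag A) = (1/12)(0/11) = 0; P(data | bag B) = (8/10)(7/9)(2/8)(6/7) = 0.13333; P(data | bag C) = (3/12)(2/11)(9/10)(1/9) = 0.0045455; P(data | bag D) = (6/8)(5/7)(2/6)(4/5) = 0.14286.
Weighting by the prior gives 1/7 · 0 = 0, 4/7 · 0.13333 = 0.07619, 1/7 · 0.0045455 = 0.00064935, 1/7 · 0.14286 = 0.020408; with total 0.097248.
By Bayes' rule, P(bag B | data) = (0.07619) / (0.097248) = 0.78347.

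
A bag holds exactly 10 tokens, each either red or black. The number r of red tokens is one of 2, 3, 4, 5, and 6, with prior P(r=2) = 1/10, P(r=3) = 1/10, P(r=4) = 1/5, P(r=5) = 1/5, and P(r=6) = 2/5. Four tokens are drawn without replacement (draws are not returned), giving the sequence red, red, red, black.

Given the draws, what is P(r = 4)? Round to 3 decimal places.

Compute the likelihood of the observed sequence for each case: P(data | r = 2) = (2/10)(1/9)(0/8) = 0; P(data | r = 3) = (3/10)(2/9)(1/8)(7/7) = 0.0083333; P(data | r = 4) = (4/10)(3/9)(2/8)(6/7) = 0.028571; P(data | r = 5) = (5/10)(4/9)(3/8)(5/7) = 0.059524; P(data | r = 6) = (6/10)(5/9)(4/8)(4/7) = 0.095238.
The prior-weighted likelihoods are 1/10 · 0 = 0, 1/10 · 0.0083333 = 0.00083333, 1/5 · 0.028571 = 0.0057143, 1/5 · 0.059524 = 0.011905, 2/5 · 0.095238 = 0.038095; with total 0.056548.
By Bayes' rule, P(r = 4 | data) = (0.0057143) / (0.056548) = 0.10105.

0.101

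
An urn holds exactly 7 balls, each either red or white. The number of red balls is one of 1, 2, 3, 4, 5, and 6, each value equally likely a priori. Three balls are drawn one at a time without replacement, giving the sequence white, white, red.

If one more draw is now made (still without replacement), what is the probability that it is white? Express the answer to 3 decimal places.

Compute the likelihood of the observed sequence for each case: P(data | r = 1) = (6/7)(5/6)(1/5) = 1/7; P(data | r = 2) = (5/7)(4/6)(2/5) = 4/21; P(data | r = 3) = (4/7)(3/6)(3/5) = 6/35; P(data | r = 4) = (3/7)(2/6)(4/5) = 4/35; P(data | r = 5) = (2/7)(1/6)(5/5) = 1/21; P(data | r = 6) = (1/7)(0/6) = 0.
Weighting by the prior gives 1/6 · 1/7 = 1/42, 1/6 · 4/21 = 2/63, 1/6 · 6/35 = 1/35, 1/6 · 4/35 = 2/105, 1/6 · 1/21 = 1/126, 1/6 · 0 = 0; summing to 1/9.
The posterior is then P(r = 1 | data) = 3/14, P(r = 2 | data) = 2/7, P(r = 3 | data) = 9/35, P(r = 4 | data) = 6/35, P(r = 5 | data) = 1/14, P(r = 6 | data) = 0.
The predictive probability is P(white next | data) = (1)(3/14) + (3/4)(2/7) + (1/2)(9/35) + (1/4)(6/35) + (0)(1/14) = 3/5.

0.600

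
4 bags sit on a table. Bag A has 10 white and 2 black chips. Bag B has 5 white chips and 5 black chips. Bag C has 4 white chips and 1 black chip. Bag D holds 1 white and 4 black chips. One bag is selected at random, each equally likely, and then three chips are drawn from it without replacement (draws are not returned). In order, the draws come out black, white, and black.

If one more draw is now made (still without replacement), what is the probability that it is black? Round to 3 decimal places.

Under each hypothesis, the probability of the observed sequence is: P(data | bag A) = (2/12)(10/11)(1/10) = 0.015152; P(data | bag B) = (5/10)(5/9)(4/8) = 0.13889; P(data | bag C) = (1/5)(4/4)(0/3) = 0; P(data | bag D) = (4/5)(1/4)(3/3) = 0.2.
Multiplying each by its prior: 1/4 · 0.015152 = 0.0037879, 1/4 · 0.13889 = 0.034722, 1/4 · 0 = 0, 1/4 · 0.2 = 0.05; these sum to 0.08851.
The posterior is then P(bag A | data) = 0.042796, P(bag B | data) = 0.3923, P(bag C | data) = 0, P(bag D | data) = 0.56491.
The predictive probability is P(black next | data) = (0)(0.042796) + (3/7)(0.3923) + (1)(0.56491) = 0.73303.

0.733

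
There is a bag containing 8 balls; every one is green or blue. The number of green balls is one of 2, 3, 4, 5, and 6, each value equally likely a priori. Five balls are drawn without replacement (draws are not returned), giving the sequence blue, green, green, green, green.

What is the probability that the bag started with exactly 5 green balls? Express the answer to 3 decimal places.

Compute the likelihood of the observed sequence for each case: P(data | r = 2) = (6/8)(2/7)(1/6)(0/5) = 0; P(data | r = 3) = (5/8)(3/7)(2/6)(1/5)(0/4) = 0; P(data | r = 4) = (4/8)(4/7)(3/6)(2/5)(1/4) = 1/70; P(data | r = 5) = (3/8)(5/7)(4/6)(3/5)(2/4) = 3/56; P(data | r = 6) = (2/8)(6/7)(5/6)(4/5)(3/4) = 3/28.
Multiplying each by its prior: 1/5 · 0 = 0, 1/5 · 0 = 0, 1/5 · 1/70 = 1/350, 1/5 · 3/56 = 3/280, 1/5 · 3/28 = 3/140; summing to 7/200.
By Bayes' rule, P(r = 5 | data) = (3/280) / (7/200) = 15/49.

0.306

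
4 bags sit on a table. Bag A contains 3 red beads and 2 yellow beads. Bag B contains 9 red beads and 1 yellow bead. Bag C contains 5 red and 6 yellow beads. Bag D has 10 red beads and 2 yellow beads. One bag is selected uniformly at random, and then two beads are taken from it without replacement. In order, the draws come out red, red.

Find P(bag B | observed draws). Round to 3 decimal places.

0.407

Under each hypothesis, the probability of the observed sequence is: P(data | bag A) = (3/5)(2/4) = 3/10; P(data | bag B) = (9/10)(8/9) = 4/5; P(data | bag C) = (5/11)(4/10) = 2/11; P(data | bag D) = (10/12)(9/11) = 15/22.
Multiplying each by its prior: 1/4 · 3/10 = 3/40, 1/4 · 4/5 = 1/5, 1/4 · 2/11 = 1/22, 1/4 · 15/22 = 15/88; these sum to 27/55.
So P(bag B | data) = (1/5) / (27/55) = 11/27.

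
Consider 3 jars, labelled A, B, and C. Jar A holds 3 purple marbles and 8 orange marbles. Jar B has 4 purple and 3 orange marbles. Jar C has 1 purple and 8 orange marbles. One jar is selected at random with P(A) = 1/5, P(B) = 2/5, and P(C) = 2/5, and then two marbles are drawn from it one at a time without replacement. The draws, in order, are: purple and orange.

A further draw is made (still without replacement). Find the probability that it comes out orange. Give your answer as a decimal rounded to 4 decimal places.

0.6132

The likelihood of the observed sequence under each hypothesis: P(data | jar A) = (3/11)(8/10) = 0.21818; P(data | jar B) = (4/7)(3/6) = 0.28571; P(data | jar C) = (1/9)(8/8) = 0.11111.
Multiplying each by its prior: 1/5 · 0.21818 = 0.043636, 2/5 · 0.28571 = 0.11429, 2/5 · 0.11111 = 0.044444; summing to 0.20237.
The posterior is then P(jar A | data) = 0.21563, P(jar B | data) = 0.56475, P(jar C | data) = 0.21962.
Averaging over the posterior, P(orange next | data) = (7/9)(0.21563) + (2/5)(0.56475) + (1)(0.21962) = 0.61323.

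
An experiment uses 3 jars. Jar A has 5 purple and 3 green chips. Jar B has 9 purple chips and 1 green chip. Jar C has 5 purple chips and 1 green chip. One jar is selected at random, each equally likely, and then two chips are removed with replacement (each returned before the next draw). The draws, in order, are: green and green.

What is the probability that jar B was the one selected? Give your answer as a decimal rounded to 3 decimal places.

0.056

For each hypothesis, P(data | H) works out to: P(data | jar A) = (3/8)(3/8) = 0.14062; P(data | jar B) = (1/10)(1/10) = 0.01; P(data | jar C) = (1/6)(1/6) = 0.027778.
The prior-weighted likelihoods are 1/3 · 0.14062 = 0.046875, 1/3 · 0.01 = 0.0033333, 1/3 · 0.027778 = 0.0092593; with total 0.059468.
Therefore the posterior P(jar B | data) = (0.0033333) / (0.059468) = 0.056053.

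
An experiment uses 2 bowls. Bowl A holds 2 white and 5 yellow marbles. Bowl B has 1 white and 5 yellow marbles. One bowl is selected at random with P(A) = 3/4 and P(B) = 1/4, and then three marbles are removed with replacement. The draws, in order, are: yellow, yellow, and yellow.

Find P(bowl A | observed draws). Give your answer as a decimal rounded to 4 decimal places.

For each hypothesis, P(data | H) works out to: P(data | bowl A) = (5/7)(5/7)(5/7) = 0.36443; P(data | bowl B) = (5/6)(5/6)(5/6) = 0.5787.
Multiplying each by its prior: 3/4 · 0.36443 = 0.27332, 1/4 · 0.5787 = 0.14468; these sum to 0.418.
So P(bowl A | data) = (0.27332) / (0.418) = 0.65388.

0.6539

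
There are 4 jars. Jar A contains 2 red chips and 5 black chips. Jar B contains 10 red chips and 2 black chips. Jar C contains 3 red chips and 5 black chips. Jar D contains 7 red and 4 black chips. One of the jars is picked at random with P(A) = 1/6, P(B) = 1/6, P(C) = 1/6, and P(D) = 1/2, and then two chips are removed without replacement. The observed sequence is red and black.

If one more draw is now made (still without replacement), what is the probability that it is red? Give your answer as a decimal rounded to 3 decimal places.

0.551

Compute the likelihood of the observed sequence for each case: P(data | jar A) = (2/7)(5/6) = 0.2381; P(data | jar B) = (10/12)(2/11) = 0.15152; P(data | jar C) = (3/8)(5/7) = 0.26786; P(data | jar D) = (7/11)(4/10) = 0.25455.
Weighting by the prior gives 1/6 · 0.2381 = 0.039683, 1/6 · 0.15152 = 0.025253, 1/6 · 0.26786 = 0.044643, 1/2 · 0.25455 = 0.12727; with total 0.23685.
Normalising, the posterior is P(jar A | data) = 0.16754, P(jar B | data) = 0.10662, P(jar C | data) = 0.18849, P(jar D | data) = 0.53735.
The predictive probability is P(red next | data) = (1/5)(0.16754) + (9/10)(0.10662) + (1/3)(0.18849) + (2/3)(0.53735) = 0.55053.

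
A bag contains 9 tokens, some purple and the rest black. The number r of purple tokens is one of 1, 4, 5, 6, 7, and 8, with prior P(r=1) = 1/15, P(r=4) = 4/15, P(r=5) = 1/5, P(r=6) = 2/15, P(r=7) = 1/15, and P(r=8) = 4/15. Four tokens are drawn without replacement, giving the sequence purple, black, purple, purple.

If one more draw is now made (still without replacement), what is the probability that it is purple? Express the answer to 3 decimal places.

0.678

The likelihood of the observed sequence under each hypothesis: P(data | r = 1) = (1/9)(8/8)(0/7) = 0; P(data | r = 4) = (4/9)(5/8)(3/7)(2/6) = 0.039683; P(data | r = 5) = (5/9)(4/8)(4/7)(3/6) = 0.079365; P(data | r = 6) = (6/9)(3/8)(5/7)(4/6) = 0.11905; P(data | r = 7) = (7/9)(2/8)(6/7)(5/6) = 0.13889; P(data | r = 8) = (8/9)(1/8)(7/7)(6/6) = 0.11111.
The prior-weighted likelihoods are 1/15 · 0 = 0, 4/15 · 0.039683 = 0.010582, 1/5 · 0.079365 = 0.015873, 2/15 · 0.11905 = 0.015873, 1/15 · 0.13889 = 0.0092593, 4/15 · 0.11111 = 0.02963; these sum to 0.081217.
The posterior is then P(r = 1 | data) = 0, P(r = 4 | data) = 0.13029, P(r = 5 | data) = 0.19544, P(r = 6 | data) = 0.19544, P(r = 7 | data) = 0.11401, P(r = 8 | data) = 0.36482.
So P(purple next | data) = Σ P(purple next | H) P(H | data) = (1/5)(0.13029) + (2/5)(0.19544) + (3/5)(0.19544) + (4/5)(0.11401) + (1)(0.36482) = 0.67752.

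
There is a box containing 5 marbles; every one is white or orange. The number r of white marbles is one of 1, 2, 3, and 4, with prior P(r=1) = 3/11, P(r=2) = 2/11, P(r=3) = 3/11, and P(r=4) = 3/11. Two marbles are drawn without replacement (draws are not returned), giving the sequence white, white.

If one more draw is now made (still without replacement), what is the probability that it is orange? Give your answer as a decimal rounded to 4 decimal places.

For each hypothesis, P(data | H) works out to: P(data | r = 1) = (1/5)(0/4) = 0; P(data | r = 2) = (2/5)(1/4) = 1/10; P(data | r = 3) = (3/5)(2/4) = 3/10; P(data | r = 4) = (4/5)(3/4) = 3/5.
Weighting by the prior gives 3/11 · 0 = 0, 2/11 · 1/10 = 1/55, 3/11 · 3/10 = 9/110, 3/11 · 3/5 = 9/55; these sum to 29/110.
Dividing through by the total gives posterior P(r = 1 | data) = 0, P(r = 2 | data) = 2/29, P(r = 3 | data) = 9/29, P(r = 4 | data) = 18/29.
Averaging over the posterior, P(orange next | data) = (1)(2/29) + (2/3)(9/29) + (1/3)(18/29) = 14/29.

0.4828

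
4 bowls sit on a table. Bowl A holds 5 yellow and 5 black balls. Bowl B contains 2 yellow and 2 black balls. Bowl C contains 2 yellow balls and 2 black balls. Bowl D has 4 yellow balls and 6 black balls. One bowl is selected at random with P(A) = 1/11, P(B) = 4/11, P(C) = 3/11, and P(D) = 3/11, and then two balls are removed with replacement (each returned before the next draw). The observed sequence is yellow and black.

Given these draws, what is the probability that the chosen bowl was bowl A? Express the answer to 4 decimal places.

The likelihood of the observed sequence under each hypothesis: P(data | bowl A) = (5/10)(5/10) = 1/4; P(data | bowl B) = (2/4)(2/4) = 1/4; P(data | bowl C) = (2/4)(2/4) = 1/4; P(data | bowl D) = (4/10)(6/10) = 6/25.
The prior-weighted likelihoods are 1/11 · 1/4 = 1/44, 4/11 · 1/4 = 1/11, 3/11 · 1/4 = 3/44, 3/11 · 6/25 = 18/275; these sum to 68/275.
By Bayes' rule, P(bowl A | data) = (1/44) / (68/275) = 25/272.

0.0919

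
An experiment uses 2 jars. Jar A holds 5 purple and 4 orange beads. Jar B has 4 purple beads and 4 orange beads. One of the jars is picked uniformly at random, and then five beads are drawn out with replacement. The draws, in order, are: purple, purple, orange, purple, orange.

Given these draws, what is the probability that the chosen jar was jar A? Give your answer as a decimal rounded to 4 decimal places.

Compute the likelihood of the observed sequence for each case: P(data | jar A) = (5/9)(5/9)(4/9)(5/9)(4/9) = 0.03387; P(data | jar B) = (4/8)(4/8)(4/8)(4/8)(4/8) = 0.03125.
Multiplying each by its prior: 1/2 · 0.03387 = 0.016935, 1/2 · 0.03125 = 0.015625; these sum to 0.03256.
By Bayes' rule, P(jar A | data) = (0.016935) / (0.03256) = 0.52012.

0.5201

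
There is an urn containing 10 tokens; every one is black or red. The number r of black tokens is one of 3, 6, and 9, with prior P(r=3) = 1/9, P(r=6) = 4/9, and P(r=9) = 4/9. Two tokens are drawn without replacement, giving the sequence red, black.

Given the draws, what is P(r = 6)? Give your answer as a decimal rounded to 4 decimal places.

0.6275

Compute the likelihood of the observed sequence for each case: P(data | r = 3) = (7/10)(3/9) = 7/30; P(data | r = 6) = (4/10)(6/9) = 4/15; P(data | r = 9) = (1/10)(9/9) = 1/10.
Multiplying each by its prior: 1/9 · 7/30 = 7/270, 4/9 · 4/15 = 16/135, 4/9 · 1/10 = 2/45; summing to 17/90.
Therefore the posterior P(r = 6 | data) = (16/135) / (17/90) = 32/51.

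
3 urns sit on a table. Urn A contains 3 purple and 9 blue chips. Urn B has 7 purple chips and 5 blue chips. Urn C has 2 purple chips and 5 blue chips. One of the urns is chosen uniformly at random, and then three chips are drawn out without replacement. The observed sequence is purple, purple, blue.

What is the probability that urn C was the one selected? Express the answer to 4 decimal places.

The likelihood of the observed sequence under each hypothesis: P(data | urn A) = (3/12)(2/11)(9/10) = 9/220; P(data | urn B) = (7/12)(6/11)(5/10) = 7/44; P(data | urn C) = (2/7)(1/6)(5/5) = 1/21.
Multiplying each by its prior: 1/3 · 9/220 = 3/220, 1/3 · 7/44 = 7/132, 1/3 · 1/21 = 1/63; with total 26/315.
By Bayes' rule, P(urn C | data) = (1/63) / (26/315) = 5/26.

0.1923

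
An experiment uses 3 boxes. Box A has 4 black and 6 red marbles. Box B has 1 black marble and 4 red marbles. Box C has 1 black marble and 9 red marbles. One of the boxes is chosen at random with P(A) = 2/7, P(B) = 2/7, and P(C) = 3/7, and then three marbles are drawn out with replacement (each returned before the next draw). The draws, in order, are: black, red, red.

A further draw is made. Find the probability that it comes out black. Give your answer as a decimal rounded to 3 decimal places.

0.242

Compute the likelihood of the observed sequence for each case: P(data | box A) = (4/10)(6/10)(6/10) = 0.144; P(data | box B) = (1/5)(4/5)(4/5) = 0.128; P(data | box C) = (1/10)(9/10)(9/10) = 0.081.
The prior-weighted likelihoods are 2/7 · 0.144 = 0.041143, 2/7 · 0.128 = 0.036571, 3/7 · 0.081 = 0.034714; these sum to 0.11243.
The posterior is then P(box A | data) = 0.36595, P(box B | data) = 0.32529, P(box C | data) = 0.30877.
Averaging over the posterior, P(black next | data) = (2/5)(0.36595) + (1/5)(0.32529) + (1/10)(0.30877) = 0.24231.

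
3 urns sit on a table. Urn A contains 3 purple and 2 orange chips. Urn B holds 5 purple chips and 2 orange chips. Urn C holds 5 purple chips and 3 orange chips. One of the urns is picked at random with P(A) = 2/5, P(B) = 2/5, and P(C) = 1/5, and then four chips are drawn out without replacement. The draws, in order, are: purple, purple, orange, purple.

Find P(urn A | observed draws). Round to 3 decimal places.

Under each hypothesis, the probability of the observed sequence is: P(data | urn A) = (3/5)(2/4)(2/3)(1/2) = 1/10; P(data | urn B) = (5/7)(4/6)(2/5)(3/4) = 1/7; P(data | urn C) = (5/8)(4/7)(3/6)(3/5) = 3/28.
The prior-weighted likelihoods are 2/5 · 1/10 = 1/25, 2/5 · 1/7 = 2/35, 1/5 · 3/28 = 3/140; these sum to 83/700.
Therefore the posterior P(urn A | data) = (1/25) / (83/700) = 28/83.

0.337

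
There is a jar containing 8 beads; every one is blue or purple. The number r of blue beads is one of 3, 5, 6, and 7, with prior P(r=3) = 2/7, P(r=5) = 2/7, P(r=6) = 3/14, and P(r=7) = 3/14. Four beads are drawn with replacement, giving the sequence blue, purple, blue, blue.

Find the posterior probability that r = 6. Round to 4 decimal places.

0.2969

For each hypothesis, P(data | H) works out to: P(data | r = 3) = (3/8)(5/8)(3/8)(3/8) = 0.032959; P(data | r = 5) = (5/8)(3/8)(5/8)(5/8) = 0.091553; P(data | r = 6) = (6/8)(2/8)(6/8)(6/8) = 0.10547; P(data | r = 7) = (7/8)(1/8)(7/8)(7/8) = 0.08374.
The prior-weighted likelihoods are 2/7 · 0.032959 = 0.0094169, 2/7 · 0.091553 = 0.026158, 3/14 · 0.10547 = 0.0226, 3/14 · 0.08374 = 0.017944; with total 0.07612.
By Bayes' rule, P(r = 6 | data) = (0.0226) / (0.07612) = 0.29691.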